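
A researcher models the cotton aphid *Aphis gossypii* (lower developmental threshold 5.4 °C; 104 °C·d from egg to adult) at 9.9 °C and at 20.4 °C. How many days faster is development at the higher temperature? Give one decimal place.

16.2 days

At 9.9 °C: 104 / (9.9 − 5.4) = 104 / 4.5 = 23.111 d.
At 20.4 °C: 104 / (20.4 − 5.4) = 104 / 15.0 = 6.933 d.
Difference = |23.111 − 6.933| = 16.178 ≈ 16.2 days.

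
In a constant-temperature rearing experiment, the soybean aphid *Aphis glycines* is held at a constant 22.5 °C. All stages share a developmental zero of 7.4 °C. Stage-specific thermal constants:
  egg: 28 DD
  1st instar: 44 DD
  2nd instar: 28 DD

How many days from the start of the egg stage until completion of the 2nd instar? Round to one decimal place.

Daily accumulation at 22.5 °C = 22.5 − 7.4 = 15.1 DD/day.
Total K = 28 + 44 + 28 = 100 DD.
Total duration = 100 / 15.1 = 6.623 ≈ 6.6 days.

6.6 days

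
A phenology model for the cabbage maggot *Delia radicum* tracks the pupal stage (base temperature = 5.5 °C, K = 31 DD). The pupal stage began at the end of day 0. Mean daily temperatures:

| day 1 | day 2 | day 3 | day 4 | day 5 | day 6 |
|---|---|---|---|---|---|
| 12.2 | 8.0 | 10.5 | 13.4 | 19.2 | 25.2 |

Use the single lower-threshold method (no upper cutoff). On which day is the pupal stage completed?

day 5

Daily DD above 5.5 °C: 6.7, 2.5, 5.0, 7.9, 13.7, 19.7.
Cumulative: 6.7, 9.2, 14.2, 22.1, 35.8, 55.5.
The total first reaches 31 DD on day 5.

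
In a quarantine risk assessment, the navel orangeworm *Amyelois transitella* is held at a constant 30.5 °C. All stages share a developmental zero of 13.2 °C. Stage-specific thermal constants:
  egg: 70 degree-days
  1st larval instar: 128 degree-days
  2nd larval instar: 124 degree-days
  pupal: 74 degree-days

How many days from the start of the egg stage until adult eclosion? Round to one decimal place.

Daily accumulation at 30.5 °C = 30.5 − 13.2 = 17.3 DD/day.
Total K = 70 + 128 + 124 + 74 = 396 DD.
Total duration = 396 / 17.3 = 22.890 ≈ 22.9 days.

22.9 days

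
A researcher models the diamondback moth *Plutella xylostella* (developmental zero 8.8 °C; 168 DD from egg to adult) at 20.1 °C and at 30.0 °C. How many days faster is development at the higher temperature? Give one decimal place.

At 20.1 °C: 168 / (20.1 − 8.8) = 168 / 11.3 = 14.867 d.
At 30.0 °C: 168 / (30.0 − 8.8) = 168 / 21.2 = 7.925 d.
Difference = |14.867 − 7.925| = 6.943 ≈ 6.9 days.

6.9 days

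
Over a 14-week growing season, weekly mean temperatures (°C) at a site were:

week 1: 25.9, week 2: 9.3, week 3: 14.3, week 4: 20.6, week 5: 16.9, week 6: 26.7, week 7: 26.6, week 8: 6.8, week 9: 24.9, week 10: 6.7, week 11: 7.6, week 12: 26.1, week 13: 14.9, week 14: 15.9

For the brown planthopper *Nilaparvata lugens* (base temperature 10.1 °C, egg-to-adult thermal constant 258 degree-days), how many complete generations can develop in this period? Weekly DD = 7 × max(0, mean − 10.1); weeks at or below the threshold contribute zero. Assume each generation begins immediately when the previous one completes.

Weekly DD (7 × max(0, T̄ − 10.1)): 110.6, 0.0, 29.4, 73.5, 47.6, 116.2, 115.5, 0.0, 103.6, 0.0, 0.0, 112.0, 33.6, 40.6.
Season total = 782.6 DD.
Complete generations = ⌊782.6 / 258⌋ = 3.

3 generations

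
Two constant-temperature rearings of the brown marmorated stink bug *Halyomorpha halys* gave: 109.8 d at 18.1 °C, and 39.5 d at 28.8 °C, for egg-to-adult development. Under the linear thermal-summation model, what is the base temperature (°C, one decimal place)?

12.1 °C

Under the model K = D·(T − T_b), so D₁·(T₁ − T_b) = D₂·(T₂ − T_b).
109.8·(18.1 − T_b) = 39.5·(28.8 − T_b)
T_b = (109.8·18.1 − 39.5·28.8) / (109.8 − 39.5) = 849.78 / 70.3 = 12.088 °C ≈ 12.1 °C.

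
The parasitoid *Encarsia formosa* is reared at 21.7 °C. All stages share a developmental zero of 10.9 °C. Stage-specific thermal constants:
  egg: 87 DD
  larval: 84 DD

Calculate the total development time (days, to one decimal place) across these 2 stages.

Daily accumulation at 21.7 °C = 21.7 − 10.9 = 10.8 DD/day.
Total K = 87 + 84 = 171 DD.
Total duration = 171 / 10.8 = 15.833 ≈ 15.8 days.

15.8 days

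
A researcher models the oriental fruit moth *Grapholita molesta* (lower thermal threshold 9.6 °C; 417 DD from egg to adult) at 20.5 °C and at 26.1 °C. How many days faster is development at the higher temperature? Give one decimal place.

At 20.5 °C: 417 / (20.5 − 9.6) = 417 / 10.9 = 38.257 d.
At 26.1 °C: 417 / (26.1 − 9.6) = 417 / 16.5 = 25.273 d.
Difference = |38.257 − 25.273| = 12.984 ≈ 13.0 days.

13.0 days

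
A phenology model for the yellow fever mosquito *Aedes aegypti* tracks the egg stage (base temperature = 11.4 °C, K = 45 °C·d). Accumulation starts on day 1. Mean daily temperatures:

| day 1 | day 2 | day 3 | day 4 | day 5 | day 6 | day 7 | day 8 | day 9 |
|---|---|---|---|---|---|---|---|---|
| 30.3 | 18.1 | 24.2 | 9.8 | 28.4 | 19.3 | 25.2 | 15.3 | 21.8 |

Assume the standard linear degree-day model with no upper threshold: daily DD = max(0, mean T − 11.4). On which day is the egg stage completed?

day 5

Daily DD above 11.4 °C: 18.9, 6.7, 12.8, 0.0, 17.0, 7.9, 13.8, 3.9, 10.4.
Cumulative: 18.9, 25.6, 38.4, 38.4, 55.4, 63.3, 77.1, 81.0, 91.4.
The total first reaches 45 DD on day 5.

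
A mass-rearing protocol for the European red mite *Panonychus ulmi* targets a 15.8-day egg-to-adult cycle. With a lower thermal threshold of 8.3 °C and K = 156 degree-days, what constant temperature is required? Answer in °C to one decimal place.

Required daily accumulation = 156 / 15.8 = 9.873 DD/day.
T = T_base + 9.873 = 8.3 + 9.873 = 18.173 ≈ 18.2 °C.

18.2 °C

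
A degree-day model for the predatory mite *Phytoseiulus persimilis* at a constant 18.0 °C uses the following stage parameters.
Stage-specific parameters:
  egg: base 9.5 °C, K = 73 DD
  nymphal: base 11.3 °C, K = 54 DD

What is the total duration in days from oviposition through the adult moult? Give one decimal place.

egg: 73 / (18.0 − 9.5) = 73 / 8.5 = 8.588 d.
nymphal: 54 / (18.0 − 11.3) = 54 / 6.7 = 8.060 d.
Sum = 16.648 ≈ 16.6 days.

16.6 days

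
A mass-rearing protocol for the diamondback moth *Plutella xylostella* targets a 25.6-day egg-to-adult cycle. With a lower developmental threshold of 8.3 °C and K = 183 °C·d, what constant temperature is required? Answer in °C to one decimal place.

15.4 °C

Required daily accumulation = 183 / 25.6 = 7.148 DD/day.
T = T_base + 7.148 = 8.3 + 7.148 = 15.448 ≈ 15.4 °C.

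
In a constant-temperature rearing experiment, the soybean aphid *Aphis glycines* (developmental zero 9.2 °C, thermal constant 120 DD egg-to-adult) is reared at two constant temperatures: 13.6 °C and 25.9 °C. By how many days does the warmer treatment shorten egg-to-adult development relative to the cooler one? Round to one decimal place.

20.1 days

At 13.6 °C: 120 / (13.6 − 9.2) = 120 / 4.4 = 27.273 d.
At 25.9 °C: 120 / (25.9 − 9.2) = 120 / 16.7 = 7.186 d.
Difference = |27.273 − 7.186| = 20.087 ≈ 20.1 days.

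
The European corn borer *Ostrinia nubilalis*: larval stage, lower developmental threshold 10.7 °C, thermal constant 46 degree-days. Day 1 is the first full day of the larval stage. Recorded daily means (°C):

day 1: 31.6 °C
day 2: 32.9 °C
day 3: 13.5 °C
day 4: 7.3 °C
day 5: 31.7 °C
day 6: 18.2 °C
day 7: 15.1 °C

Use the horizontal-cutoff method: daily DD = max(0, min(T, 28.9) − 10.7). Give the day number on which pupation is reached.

Daily DD above 10.7 °C (capped at 18.2): 18.2, 18.2, 2.8, 0.0, 18.2, 7.5, 4.4.
Cumulative: 18.2, 36.4, 39.2, 39.2, 57.4, 64.9, 69.3.
The total first reaches 46 DD on day 5.

day 5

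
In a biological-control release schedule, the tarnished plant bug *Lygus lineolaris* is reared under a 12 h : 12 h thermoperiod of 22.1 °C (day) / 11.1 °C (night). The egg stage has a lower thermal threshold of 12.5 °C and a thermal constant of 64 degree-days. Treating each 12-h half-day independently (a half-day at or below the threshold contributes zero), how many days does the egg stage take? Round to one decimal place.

13.3 days

Day half: max(0, 22.1 − 12.5) × 0.5 = 9.6 × 0.5 = 4.80 DD.
Night half: max(0, 11.1 − 12.5) × 0.5 = 0.0 × 0.5 = 0.00 DD.
Per 24 h: 4.80 DD/day.
Duration = 64 / 4.80 = 13.333 ≈ 13.3 days.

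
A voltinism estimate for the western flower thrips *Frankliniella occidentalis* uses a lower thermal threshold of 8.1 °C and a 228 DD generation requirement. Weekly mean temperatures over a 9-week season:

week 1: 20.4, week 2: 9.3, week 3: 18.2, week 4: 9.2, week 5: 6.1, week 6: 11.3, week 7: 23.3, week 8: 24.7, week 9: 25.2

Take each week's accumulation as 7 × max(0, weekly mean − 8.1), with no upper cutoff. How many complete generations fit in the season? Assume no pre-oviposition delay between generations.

2 generations

Weekly DD (7 × max(0, T̄ − 8.1)): 86.1, 8.4, 70.7, 7.7, 0.0, 22.4, 106.4, 116.2, 119.7.
Season total = 537.6 DD.
Complete generations = ⌊537.6 / 228⌋ = 2.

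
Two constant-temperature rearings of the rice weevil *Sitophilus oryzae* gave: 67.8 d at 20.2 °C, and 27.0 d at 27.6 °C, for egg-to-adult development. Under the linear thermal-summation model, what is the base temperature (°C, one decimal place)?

Linear rate model ⇒ the product D·(T − T_b) is constant across temperatures.
67.8·(20.2 − T_b) = 27.0·(27.6 − T_b)
T_b = (67.8·20.2 − 27.0·27.6) / (67.8 − 27.0) = 624.36 / 40.8 = 15.303 °C ≈ 15.3 °C.

15.3 °C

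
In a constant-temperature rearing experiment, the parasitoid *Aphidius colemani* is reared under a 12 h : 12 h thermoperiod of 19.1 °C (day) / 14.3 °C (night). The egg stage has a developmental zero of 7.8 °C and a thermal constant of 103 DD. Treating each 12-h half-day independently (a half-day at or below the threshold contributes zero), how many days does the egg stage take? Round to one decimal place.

Day half: max(0, 19.1 − 7.8) × 0.5 = 11.3 × 0.5 = 5.65 DD.
Night half: max(0, 14.3 − 7.8) × 0.5 = 6.5 × 0.5 = 3.25 DD.
Per 24 h: 8.90 DD/day.
Duration = 103 / 8.90 = 11.573 ≈ 11.6 days.

11.6 days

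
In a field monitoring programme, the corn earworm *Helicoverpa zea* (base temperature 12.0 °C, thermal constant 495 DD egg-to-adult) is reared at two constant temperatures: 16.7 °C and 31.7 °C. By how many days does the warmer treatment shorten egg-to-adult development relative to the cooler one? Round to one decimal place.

At 16.7 °C: 495 / (16.7 − 12.0) = 495 / 4.7 = 105.319 d.
At 31.7 °C: 495 / (31.7 − 12.0) = 495 / 19.7 = 25.127 d.
Difference = |105.319 − 25.127| = 80.192 ≈ 80.2 days.

80.2 days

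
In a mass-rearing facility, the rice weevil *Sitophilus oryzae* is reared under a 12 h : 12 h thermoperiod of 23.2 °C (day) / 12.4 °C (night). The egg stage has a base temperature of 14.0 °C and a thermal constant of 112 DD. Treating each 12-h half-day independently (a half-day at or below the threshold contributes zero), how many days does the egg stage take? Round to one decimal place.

24.3 days

Day half: max(0, 23.2 − 14.0) × 0.5 = 9.2 × 0.5 = 4.60 DD.
Night half: max(0, 12.4 − 14.0) × 0.5 = 0.0 × 0.5 = 0.00 DD.
Per 24 h: 4.60 DD/day.
Duration = 112 / 4.60 = 24.348 ≈ 24.3 days.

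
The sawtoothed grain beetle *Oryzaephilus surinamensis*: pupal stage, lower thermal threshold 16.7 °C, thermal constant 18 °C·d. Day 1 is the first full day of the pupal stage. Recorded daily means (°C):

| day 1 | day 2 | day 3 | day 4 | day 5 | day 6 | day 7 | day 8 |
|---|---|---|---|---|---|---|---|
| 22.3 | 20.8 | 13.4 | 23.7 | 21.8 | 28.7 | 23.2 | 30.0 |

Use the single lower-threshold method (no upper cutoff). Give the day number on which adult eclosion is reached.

day 5

Daily DD above 16.7 °C: 5.6, 4.1, 0.0, 7.0, 5.1, 12.0, 6.5, 13.3.
Cumulative: 5.6, 9.7, 9.7, 16.7, 21.8, 33.8, 40.3, 53.6.
The total first reaches 18 DD on day 5.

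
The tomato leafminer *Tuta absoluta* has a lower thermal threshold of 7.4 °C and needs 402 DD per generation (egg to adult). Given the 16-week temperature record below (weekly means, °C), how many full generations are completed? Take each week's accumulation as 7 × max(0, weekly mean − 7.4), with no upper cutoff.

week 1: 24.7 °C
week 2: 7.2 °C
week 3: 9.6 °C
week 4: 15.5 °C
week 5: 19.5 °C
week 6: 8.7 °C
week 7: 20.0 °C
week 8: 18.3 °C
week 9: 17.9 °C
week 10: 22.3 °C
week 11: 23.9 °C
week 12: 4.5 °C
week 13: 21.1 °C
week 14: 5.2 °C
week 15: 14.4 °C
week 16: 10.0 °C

2 generations

Weekly DD (7 × max(0, T̄ − 7.4)): 121.1, 0.0, 15.4, 56.7, 84.7, 9.1, 88.2, 76.3, 73.5, 104.3, 115.5, 0.0, 95.9, 0.0, 49.0, 18.2.
Season total = 907.9 DD.
Complete generations = ⌊907.9 / 402⌋ = 2.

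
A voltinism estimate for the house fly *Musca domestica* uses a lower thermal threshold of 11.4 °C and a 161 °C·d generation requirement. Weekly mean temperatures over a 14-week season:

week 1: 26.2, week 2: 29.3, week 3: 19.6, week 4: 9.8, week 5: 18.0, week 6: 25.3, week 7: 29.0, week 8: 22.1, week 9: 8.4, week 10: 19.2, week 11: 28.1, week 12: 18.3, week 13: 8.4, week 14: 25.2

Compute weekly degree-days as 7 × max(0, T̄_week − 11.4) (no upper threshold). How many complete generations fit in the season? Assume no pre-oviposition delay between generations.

5 generations

Weekly DD (7 × max(0, T̄ − 11.4)): 103.6, 125.3, 57.4, 0.0, 46.2, 97.3, 123.2, 74.9, 0.0, 54.6, 116.9, 48.3, 0.0, 96.6.
Season total = 944.3 DD.
Complete generations = ⌊944.3 / 161⌋ = 5.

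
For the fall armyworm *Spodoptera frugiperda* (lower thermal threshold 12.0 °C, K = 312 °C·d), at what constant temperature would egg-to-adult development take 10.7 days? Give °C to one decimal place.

41.2 °C

Required daily accumulation = 312 / 10.7 = 29.159 DD/day.
T = T_base + 29.159 = 12.0 + 29.159 = 41.159 ≈ 41.2 °C.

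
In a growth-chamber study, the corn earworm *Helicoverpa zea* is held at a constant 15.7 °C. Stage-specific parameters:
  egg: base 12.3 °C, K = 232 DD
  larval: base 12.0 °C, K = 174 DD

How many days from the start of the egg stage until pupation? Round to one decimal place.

egg: 232 / (15.7 − 12.3) = 232 / 3.4 = 68.235 d.
larval: 174 / (15.7 − 12.0) = 174 / 3.7 = 47.027 d.
Sum = 115.262 ≈ 115.3 days.

115.3 days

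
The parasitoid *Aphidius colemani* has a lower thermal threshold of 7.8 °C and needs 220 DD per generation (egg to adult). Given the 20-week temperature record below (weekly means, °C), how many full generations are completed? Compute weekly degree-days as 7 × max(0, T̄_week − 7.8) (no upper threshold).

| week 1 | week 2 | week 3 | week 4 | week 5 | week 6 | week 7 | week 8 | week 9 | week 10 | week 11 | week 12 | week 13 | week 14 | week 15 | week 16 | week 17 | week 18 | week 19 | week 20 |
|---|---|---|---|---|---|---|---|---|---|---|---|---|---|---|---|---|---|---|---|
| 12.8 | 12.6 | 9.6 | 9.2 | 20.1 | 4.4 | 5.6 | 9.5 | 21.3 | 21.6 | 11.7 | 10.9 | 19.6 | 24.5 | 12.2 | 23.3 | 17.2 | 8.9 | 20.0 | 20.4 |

Weekly DD (7 × max(0, T̄ − 7.8)): 35.0, 33.6, 12.6, 9.8, 86.1, 0.0, 0.0, 11.9, 94.5, 96.6, 27.3, 21.7, 82.6, 116.9, 30.8, 108.5, 65.8, 7.7, 85.4, 88.2.
Season total = 1015.0 DD.
Complete generations = ⌊1015.0 / 220⌋ = 4.

4 generations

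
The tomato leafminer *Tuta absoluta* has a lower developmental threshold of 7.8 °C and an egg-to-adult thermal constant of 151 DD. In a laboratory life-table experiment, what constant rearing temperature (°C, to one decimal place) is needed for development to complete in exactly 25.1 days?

13.8 °C

Required daily accumulation = 151 / 25.1 = 6.016 DD/day.
T = T_base + 6.016 = 7.8 + 6.016 = 13.816 ≈ 13.8 °C.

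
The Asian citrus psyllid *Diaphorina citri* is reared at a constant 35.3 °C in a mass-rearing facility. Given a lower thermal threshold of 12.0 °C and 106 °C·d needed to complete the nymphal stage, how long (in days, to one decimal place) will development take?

Daily accumulation = 35.3 − 12.0 = 23.3 DD/day.
Duration = 106 / 23.3 = 4.549 ≈ 4.5 days.

4.5 days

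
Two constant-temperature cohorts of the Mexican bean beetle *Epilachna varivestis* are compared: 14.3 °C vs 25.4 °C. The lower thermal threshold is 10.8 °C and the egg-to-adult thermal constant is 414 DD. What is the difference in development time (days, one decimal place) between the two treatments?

89.9 days

At 14.3 °C: 414 / (14.3 − 10.8) = 414 / 3.5 = 118.286 d.
At 25.4 °C: 414 / (25.4 − 10.8) = 414 / 14.6 = 28.356 d.
Difference = |118.286 − 28.356| = 89.930 ≈ 89.9 days.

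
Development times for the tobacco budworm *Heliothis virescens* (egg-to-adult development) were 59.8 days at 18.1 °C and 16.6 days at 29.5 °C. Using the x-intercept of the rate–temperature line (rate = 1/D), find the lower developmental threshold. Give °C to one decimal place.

13.7 °C

Linear rate model ⇒ the product D·(T − T_b) is constant across temperatures.
59.8·(18.1 − T_b) = 16.6·(29.5 − T_b)
T_b = (59.8·18.1 − 16.6·29.5) / (59.8 − 16.6) = 592.68 / 43.2 = 13.719 °C ≈ 13.7 °C.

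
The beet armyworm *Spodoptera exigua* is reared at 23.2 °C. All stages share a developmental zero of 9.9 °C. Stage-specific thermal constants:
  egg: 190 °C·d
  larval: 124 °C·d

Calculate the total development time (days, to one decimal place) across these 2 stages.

23.6 days

Daily accumulation at 23.2 °C = 23.2 − 9.9 = 13.3 DD/day.
Total K = 190 + 124 = 314 DD.
Total duration = 314 / 13.3 = 23.609 ≈ 23.6 days.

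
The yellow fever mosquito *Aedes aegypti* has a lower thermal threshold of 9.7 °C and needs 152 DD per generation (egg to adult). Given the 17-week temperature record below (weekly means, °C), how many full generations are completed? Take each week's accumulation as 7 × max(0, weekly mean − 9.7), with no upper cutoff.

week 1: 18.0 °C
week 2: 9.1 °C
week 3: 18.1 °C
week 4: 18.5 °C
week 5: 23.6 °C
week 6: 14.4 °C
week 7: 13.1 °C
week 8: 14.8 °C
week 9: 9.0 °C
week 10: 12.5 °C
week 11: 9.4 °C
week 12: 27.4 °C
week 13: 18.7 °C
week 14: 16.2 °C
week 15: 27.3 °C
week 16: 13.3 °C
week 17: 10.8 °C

5 generations

Weekly DD (7 × max(0, T̄ − 9.7)): 58.1, 0.0, 58.8, 61.6, 97.3, 32.9, 23.8, 35.7, 0.0, 19.6, 0.0, 123.9, 63.0, 45.5, 123.2, 25.2, 7.7.
Season total = 776.3 DD.
Complete generations = ⌊776.3 / 152⌋ = 5.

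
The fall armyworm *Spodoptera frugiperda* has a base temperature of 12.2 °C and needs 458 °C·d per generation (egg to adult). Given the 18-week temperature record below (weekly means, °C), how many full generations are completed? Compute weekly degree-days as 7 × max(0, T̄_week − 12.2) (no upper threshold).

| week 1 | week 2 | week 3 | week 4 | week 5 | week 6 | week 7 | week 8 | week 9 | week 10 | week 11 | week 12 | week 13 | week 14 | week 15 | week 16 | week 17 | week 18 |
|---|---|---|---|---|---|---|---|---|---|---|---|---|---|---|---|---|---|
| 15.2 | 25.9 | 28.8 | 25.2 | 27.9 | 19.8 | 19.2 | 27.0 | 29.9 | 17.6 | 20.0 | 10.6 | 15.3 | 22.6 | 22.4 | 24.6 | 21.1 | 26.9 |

Weekly DD (7 × max(0, T̄ − 12.2)): 21.0, 95.9, 116.2, 91.0, 109.9, 53.2, 49.0, 103.6, 123.9, 37.8, 54.6, 0.0, 21.7, 72.8, 71.4, 86.8, 62.3, 102.9.
Season total = 1274.0 DD.
Complete generations = ⌊1274.0 / 458⌋ = 2.

2 generations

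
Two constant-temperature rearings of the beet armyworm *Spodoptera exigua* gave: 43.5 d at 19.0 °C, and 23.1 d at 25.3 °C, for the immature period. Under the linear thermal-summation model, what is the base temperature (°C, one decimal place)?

11.9 °C

Linear rate model ⇒ the product D·(T − T_b) is constant across temperatures.
43.5·(19.0 − T_b) = 23.1·(25.3 − T_b)
T_b = (43.5·19.0 − 23.1·25.3) / (43.5 − 23.1) = 242.07 / 20.4 = 11.866 °C ≈ 11.9 °C.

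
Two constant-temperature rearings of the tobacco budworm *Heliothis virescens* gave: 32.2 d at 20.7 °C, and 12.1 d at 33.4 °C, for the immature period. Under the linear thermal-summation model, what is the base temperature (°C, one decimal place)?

13.1 °C

Under the model K = D·(T − T_b), so D₁·(T₁ − T_b) = D₂·(T₂ − T_b).
32.2·(20.7 − T_b) = 12.1·(33.4 − T_b)
T_b = (32.2·20.7 − 12.1·33.4) / (32.2 − 12.1) = 262.40 / 20.1 = 13.055 °C ≈ 13.1 °C.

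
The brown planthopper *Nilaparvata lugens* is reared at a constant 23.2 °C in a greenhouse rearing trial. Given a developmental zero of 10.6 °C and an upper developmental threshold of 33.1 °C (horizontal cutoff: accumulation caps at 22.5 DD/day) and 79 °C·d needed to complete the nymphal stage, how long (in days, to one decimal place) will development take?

Daily accumulation = 23.2 − 10.6 = 12.6 DD/day.
Duration = 79 / 12.6 = 6.270 ≈ 6.3 days.

6.3 days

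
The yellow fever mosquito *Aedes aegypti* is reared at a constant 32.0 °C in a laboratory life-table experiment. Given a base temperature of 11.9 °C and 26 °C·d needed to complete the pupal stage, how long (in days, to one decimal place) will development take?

Daily accumulation = 32.0 − 11.9 = 20.1 DD/day.
Duration = 26 / 20.1 = 1.294 ≈ 1.3 days.

1.3 days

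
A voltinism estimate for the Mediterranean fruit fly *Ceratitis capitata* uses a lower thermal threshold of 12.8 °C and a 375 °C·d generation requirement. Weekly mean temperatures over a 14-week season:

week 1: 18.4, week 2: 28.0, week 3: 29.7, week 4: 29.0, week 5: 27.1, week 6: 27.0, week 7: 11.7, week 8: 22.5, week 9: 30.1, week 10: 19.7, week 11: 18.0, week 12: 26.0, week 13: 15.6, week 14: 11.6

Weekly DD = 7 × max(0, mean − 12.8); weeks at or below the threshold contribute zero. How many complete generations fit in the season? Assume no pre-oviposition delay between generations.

Weekly DD (7 × max(0, T̄ − 12.8)): 39.2, 106.4, 118.3, 113.4, 100.1, 99.4, 0.0, 67.9, 121.1, 48.3, 36.4, 92.4, 19.6, 0.0.
Season total = 962.5 DD.
Complete generations = ⌊962.5 / 375⌋ = 2.

2 generations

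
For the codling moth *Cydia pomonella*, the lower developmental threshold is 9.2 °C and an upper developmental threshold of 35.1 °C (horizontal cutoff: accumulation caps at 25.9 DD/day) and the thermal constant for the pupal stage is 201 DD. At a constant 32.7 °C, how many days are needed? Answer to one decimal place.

Daily accumulation = 32.7 − 9.2 = 23.5 DD/day.
Duration = 201 / 23.5 = 8.553 ≈ 8.6 days.

8.6 days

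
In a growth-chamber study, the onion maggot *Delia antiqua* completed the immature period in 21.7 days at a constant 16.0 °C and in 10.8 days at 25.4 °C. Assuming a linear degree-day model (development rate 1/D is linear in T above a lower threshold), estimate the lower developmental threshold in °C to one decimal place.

Linear rate model ⇒ the product D·(T − T_b) is constant across temperatures.
21.7·(16.0 − T_b) = 10.8·(25.4 − T_b)
T_b = (21.7·16.0 − 10.8·25.4) / (21.7 − 10.8) = 72.88 / 10.9 = 6.686 °C ≈ 6.7 °C.

6.7 °C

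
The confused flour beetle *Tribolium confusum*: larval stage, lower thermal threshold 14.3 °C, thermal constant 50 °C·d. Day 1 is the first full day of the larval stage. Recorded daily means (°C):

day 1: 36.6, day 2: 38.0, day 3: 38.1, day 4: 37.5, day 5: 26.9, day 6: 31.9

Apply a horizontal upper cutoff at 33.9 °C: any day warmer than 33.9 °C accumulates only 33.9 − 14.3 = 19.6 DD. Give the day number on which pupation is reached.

day 3

Daily DD above 14.3 °C (capped at 19.6): 19.6, 19.6, 19.6, 19.6, 12.6, 17.6.
Cumulative: 19.6, 39.2, 58.8, 78.4, 91.0, 108.6.
The total first reaches 50 DD on day 3.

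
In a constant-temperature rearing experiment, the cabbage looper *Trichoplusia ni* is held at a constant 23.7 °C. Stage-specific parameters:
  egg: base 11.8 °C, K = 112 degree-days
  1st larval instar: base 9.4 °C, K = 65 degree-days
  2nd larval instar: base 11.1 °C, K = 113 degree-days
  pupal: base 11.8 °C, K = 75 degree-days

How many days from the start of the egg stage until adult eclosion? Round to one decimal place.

29.2 days

egg: 112 / (23.7 − 11.8) = 112 / 11.9 = 9.412 d.
1st larval instar: 65 / (23.7 − 9.4) = 65 / 14.3 = 4.545 d.
2nd larval instar: 113 / (23.7 − 11.1) = 113 / 12.6 = 8.968 d.
pupal: 75 / (23.7 − 11.8) = 75 / 11.9 = 6.303 d.
Sum = 29.228 ≈ 29.2 days.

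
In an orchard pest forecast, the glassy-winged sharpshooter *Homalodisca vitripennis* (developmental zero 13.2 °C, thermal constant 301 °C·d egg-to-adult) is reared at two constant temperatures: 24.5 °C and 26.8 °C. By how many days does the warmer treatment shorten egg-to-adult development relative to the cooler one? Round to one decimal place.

At 24.5 °C: 301 / (24.5 − 13.2) = 301 / 11.3 = 26.637 d.
At 26.8 °C: 301 / (26.8 − 13.2) = 301 / 13.6 = 22.132 d.
Difference = |26.637 − 22.132| = 4.505 ≈ 4.5 days.

4.5 days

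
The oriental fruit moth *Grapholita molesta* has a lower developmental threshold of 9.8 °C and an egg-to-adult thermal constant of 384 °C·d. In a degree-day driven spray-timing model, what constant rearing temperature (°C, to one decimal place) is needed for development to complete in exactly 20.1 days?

28.9 °C

Required daily accumulation = 384 / 20.1 = 19.104 DD/day.
T = T_base + 19.104 = 9.8 + 19.104 = 28.904 ≈ 28.9 °C.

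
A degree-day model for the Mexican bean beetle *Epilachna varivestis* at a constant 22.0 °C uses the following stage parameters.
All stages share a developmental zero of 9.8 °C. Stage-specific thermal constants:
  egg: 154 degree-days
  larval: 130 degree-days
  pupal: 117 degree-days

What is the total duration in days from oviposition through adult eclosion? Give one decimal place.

32.9 days

Daily accumulation at 22.0 °C = 22.0 − 9.8 = 12.2 DD/day.
Total K = 154 + 130 + 117 = 401 DD.
Total duration = 401 / 12.2 = 32.869 ≈ 32.9 days.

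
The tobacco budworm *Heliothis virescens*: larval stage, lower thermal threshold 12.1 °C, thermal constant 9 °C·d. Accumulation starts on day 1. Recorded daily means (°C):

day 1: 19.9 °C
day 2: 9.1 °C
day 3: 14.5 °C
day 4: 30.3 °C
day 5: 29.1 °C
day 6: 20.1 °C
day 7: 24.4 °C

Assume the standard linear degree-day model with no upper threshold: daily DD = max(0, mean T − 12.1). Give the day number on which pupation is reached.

day 3

Daily DD above 12.1 °C: 7.8, 0.0, 2.4, 18.2, 17.0, 8.0, 12.3.
Cumulative: 7.8, 7.8, 10.2, 28.4, 45.4, 53.4, 65.7.
The total first reaches 9 DD on day 3.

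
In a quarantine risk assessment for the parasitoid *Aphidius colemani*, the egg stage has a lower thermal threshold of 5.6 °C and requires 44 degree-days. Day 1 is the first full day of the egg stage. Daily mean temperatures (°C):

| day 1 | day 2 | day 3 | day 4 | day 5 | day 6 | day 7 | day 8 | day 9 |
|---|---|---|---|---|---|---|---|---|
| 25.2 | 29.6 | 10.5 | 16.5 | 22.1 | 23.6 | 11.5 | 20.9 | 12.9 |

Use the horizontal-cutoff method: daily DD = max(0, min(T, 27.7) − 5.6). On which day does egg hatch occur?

Daily DD above 5.6 °C (capped at 22.1): 19.6, 22.1, 4.9, 10.9, 16.5, 18.0, 5.9, 15.3, 7.3.
Cumulative: 19.6, 41.7, 46.6, 57.5, 74.0, 92.0, 97.9, 113.2, 120.5.
The total first reaches 44 DD on day 3.

day 3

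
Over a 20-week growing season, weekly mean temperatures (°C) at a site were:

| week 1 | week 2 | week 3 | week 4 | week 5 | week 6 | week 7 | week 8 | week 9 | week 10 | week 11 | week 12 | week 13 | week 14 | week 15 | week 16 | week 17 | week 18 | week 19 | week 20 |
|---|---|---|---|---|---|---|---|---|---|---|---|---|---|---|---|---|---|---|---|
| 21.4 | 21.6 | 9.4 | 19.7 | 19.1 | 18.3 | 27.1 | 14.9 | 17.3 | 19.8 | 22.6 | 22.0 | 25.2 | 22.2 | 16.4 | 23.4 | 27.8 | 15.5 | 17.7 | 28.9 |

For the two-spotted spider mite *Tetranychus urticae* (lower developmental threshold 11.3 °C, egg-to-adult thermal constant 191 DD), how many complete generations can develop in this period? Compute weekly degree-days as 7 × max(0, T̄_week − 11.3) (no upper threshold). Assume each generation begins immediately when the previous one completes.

Weekly DD (7 × max(0, T̄ − 11.3)): 70.7, 72.1, 0.0, 58.8, 54.6, 49.0, 110.6, 25.2, 42.0, 59.5, 79.1, 74.9, 97.3, 76.3, 35.7, 84.7, 115.5, 29.4, 44.8, 123.2.
Season total = 1303.4 DD.
Complete generations = ⌊1303.4 / 191⌋ = 6.

6 generations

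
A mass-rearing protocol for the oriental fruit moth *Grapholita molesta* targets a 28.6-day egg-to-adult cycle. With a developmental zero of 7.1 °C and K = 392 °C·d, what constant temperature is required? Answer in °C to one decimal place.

20.8 °C

Required daily accumulation = 392 / 28.6 = 13.706 DD/day.
T = T_base + 13.706 = 7.1 + 13.706 = 20.806 ≈ 20.8 °C.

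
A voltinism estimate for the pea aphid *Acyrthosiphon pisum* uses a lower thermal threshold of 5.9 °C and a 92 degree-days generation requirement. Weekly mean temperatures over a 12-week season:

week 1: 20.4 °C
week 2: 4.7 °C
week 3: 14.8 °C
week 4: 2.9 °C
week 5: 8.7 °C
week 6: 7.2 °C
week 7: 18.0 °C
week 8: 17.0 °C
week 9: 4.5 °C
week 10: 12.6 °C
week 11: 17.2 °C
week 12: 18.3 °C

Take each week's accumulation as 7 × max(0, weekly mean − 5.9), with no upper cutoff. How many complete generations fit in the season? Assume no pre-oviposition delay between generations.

Weekly DD (7 × max(0, T̄ − 5.9)): 101.5, 0.0, 62.3, 0.0, 19.6, 9.1, 84.7, 77.7, 0.0, 46.9, 79.1, 86.8.
Season total = 567.7 DD.
Complete generations = ⌊567.7 / 92⌋ = 6.

6 generations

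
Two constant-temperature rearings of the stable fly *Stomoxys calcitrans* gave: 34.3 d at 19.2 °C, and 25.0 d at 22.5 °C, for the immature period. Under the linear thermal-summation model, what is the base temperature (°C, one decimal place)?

Equal thermal constants: D₁(T₁ − T_b) = D₂(T₂ − T_b).
34.3·(19.2 − T_b) = 25.0·(22.5 − T_b)
T_b = (34.3·19.2 − 25.0·22.5) / (34.3 − 25.0) = 96.06 / 9.3 = 10.329 °C ≈ 10.3 °C.

10.3 °C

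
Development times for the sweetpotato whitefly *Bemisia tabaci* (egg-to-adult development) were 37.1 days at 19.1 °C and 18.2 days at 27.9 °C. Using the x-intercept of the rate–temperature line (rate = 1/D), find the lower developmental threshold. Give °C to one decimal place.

Under the model K = D·(T − T_b), so D₁·(T₁ − T_b) = D₂·(T₂ − T_b).
37.1·(19.1 − T_b) = 18.2·(27.9 − T_b)
T_b = (37.1·19.1 − 18.2·27.9) / (37.1 − 18.2) = 200.83 / 18.9 = 10.626 °C ≈ 10.6 °C.

10.6 °C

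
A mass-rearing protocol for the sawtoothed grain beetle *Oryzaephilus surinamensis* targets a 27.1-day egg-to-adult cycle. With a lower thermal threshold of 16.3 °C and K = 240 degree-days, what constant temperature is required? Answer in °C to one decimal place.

Required daily accumulation = 240 / 27.1 = 8.856 DD/day.
T = T_base + 8.856 = 16.3 + 8.856 = 25.156 ≈ 25.2 °C.

25.2 °C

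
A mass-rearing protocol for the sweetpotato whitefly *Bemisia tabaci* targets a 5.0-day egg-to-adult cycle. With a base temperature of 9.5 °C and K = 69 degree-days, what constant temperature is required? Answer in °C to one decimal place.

Required daily accumulation = 69 / 5.0 = 13.800 DD/day.
T = T_base + 13.800 = 9.5 + 13.800 = 23.300 ≈ 23.3 °C.

23.3 °C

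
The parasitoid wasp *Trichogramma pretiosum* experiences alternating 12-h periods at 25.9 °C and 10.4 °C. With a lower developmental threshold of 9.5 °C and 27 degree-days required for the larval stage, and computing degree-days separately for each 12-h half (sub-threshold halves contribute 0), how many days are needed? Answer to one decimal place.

Day half: max(0, 25.9 − 9.5) × 0.5 = 16.4 × 0.5 = 8.20 DD.
Night half: max(0, 10.4 − 9.5) × 0.5 = 0.9 × 0.5 = 0.45 DD.
Per 24 h: 8.65 DD/day.
Duration = 27 / 8.65 = 3.121 ≈ 3.1 days.

3.1 days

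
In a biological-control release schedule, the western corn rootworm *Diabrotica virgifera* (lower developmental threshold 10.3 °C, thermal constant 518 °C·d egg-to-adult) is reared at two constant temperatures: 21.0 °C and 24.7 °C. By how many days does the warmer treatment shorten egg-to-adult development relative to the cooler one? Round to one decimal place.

At 21.0 °C: 518 / (21.0 − 10.3) = 518 / 10.7 = 48.411 d.
At 24.7 °C: 518 / (24.7 − 10.3) = 518 / 14.4 = 35.972 d.
Difference = |48.411 − 35.972| = 12.439 ≈ 12.4 days.

12.4 days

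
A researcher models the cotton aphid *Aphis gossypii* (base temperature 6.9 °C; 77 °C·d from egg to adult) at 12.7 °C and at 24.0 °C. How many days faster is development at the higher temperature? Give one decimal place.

8.8 days

At 12.7 °C: 77 / (12.7 − 6.9) = 77 / 5.8 = 13.276 d.
At 24.0 °C: 77 / (24.0 − 6.9) = 77 / 17.1 = 4.503 d.
Difference = |13.276 − 4.503| = 8.773 ≈ 8.8 days.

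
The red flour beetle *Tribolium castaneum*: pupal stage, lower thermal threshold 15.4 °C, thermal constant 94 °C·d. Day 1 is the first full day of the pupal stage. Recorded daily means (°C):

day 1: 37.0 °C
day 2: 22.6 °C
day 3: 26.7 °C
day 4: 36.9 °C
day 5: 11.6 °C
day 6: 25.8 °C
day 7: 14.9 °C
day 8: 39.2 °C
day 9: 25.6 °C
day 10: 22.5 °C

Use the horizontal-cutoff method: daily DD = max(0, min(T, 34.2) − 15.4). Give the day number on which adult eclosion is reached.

Daily DD above 15.4 °C (capped at 18.8): 18.8, 7.2, 11.3, 18.8, 0.0, 10.4, 0.0, 18.8, 10.2, 7.1.
Cumulative: 18.8, 26.0, 37.3, 56.1, 56.1, 66.5, 66.5, 85.3, 95.5, 102.6.
The total first reaches 94 DD on day 9.

day 9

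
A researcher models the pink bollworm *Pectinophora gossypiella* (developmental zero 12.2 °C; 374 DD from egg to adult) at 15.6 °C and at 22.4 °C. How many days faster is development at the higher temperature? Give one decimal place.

At 15.6 °C: 374 / (15.6 − 12.2) = 374 / 3.4 = 110.000 d.
At 22.4 °C: 374 / (22.4 − 12.2) = 374 / 10.2 = 36.667 d.
Difference = |110.000 − 36.667| = 73.333 ≈ 73.3 days.

73.3 days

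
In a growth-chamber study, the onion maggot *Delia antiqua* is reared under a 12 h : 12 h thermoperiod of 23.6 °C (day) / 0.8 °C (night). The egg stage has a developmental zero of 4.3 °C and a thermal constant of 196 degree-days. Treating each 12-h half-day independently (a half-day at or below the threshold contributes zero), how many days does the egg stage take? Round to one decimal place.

Day half: max(0, 23.6 − 4.3) × 0.5 = 19.3 × 0.5 = 9.65 DD.
Night half: max(0, 0.8 − 4.3) × 0.5 = 0.0 × 0.5 = 0.00 DD.
Per 24 h: 9.65 DD/day.
Duration = 196 / 9.65 = 20.311 ≈ 20.3 days.

20.3 days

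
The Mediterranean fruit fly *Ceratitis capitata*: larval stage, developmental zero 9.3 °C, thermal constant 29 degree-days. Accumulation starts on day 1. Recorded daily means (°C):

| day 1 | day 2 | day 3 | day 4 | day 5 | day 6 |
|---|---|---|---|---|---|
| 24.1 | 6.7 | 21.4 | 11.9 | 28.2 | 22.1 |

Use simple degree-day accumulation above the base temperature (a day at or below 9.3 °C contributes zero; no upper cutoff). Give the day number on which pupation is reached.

day 4

Daily DD above 9.3 °C: 14.8, 0.0, 12.1, 2.6, 18.9, 12.8.
Cumulative: 14.8, 14.8, 26.9, 29.5, 48.4, 61.2.
The total first reaches 29 DD on day 4.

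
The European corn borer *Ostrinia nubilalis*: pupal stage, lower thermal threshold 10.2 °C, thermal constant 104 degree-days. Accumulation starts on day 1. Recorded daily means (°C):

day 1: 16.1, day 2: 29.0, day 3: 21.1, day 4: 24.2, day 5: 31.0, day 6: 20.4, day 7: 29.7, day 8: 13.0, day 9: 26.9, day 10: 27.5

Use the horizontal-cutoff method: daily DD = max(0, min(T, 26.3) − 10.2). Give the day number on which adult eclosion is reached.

Daily DD above 10.2 °C (capped at 16.1): 5.9, 16.1, 10.9, 14.0, 16.1, 10.2, 16.1, 2.8, 16.1, 16.1.
Cumulative: 5.9, 22.0, 32.9, 46.9, 63.0, 73.2, 89.3, 92.1, 108.2, 124.3.
The total first reaches 104 DD on day 9.

day 9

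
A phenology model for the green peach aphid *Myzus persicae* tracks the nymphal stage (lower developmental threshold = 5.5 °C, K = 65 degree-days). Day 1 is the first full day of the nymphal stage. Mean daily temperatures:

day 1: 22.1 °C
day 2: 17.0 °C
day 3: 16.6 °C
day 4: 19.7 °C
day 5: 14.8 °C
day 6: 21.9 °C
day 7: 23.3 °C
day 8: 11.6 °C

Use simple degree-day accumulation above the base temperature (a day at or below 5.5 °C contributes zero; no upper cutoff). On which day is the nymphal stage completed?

day 6

Daily DD above 5.5 °C: 16.6, 11.5, 11.1, 14.2, 9.3, 16.4, 17.8, 6.1.
Cumulative: 16.6, 28.1, 39.2, 53.4, 62.7, 79.1, 96.9, 103.0.
The total first reaches 65 DD on day 6.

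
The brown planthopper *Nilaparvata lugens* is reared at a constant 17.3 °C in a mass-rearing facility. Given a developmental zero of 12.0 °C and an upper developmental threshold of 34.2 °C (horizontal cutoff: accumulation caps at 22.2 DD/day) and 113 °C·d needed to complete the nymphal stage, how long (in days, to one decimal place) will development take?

21.3 days

Daily accumulation = 17.3 − 12.0 = 5.3 DD/day.
Duration = 113 / 5.3 = 21.321 ≈ 21.3 days.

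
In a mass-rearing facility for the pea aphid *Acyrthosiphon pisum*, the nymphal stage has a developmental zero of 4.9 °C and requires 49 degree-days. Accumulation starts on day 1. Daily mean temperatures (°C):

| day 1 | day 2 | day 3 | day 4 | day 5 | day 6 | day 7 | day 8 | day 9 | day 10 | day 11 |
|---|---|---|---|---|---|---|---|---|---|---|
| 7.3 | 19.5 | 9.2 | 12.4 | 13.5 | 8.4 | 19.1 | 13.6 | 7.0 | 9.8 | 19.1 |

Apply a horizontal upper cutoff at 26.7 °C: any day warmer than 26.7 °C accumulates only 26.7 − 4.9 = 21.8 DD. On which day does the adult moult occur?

Daily DD above 4.9 °C (capped at 21.8): 2.4, 14.6, 4.3, 7.5, 8.6, 3.5, 14.2, 8.7, 2.1, 4.9, 14.2.
Cumulative: 2.4, 17.0, 21.3, 28.8, 37.4, 40.9, 55.1, 63.8, 65.9, 70.8, 85.0.
The total first reaches 49 DD on day 7.

day 7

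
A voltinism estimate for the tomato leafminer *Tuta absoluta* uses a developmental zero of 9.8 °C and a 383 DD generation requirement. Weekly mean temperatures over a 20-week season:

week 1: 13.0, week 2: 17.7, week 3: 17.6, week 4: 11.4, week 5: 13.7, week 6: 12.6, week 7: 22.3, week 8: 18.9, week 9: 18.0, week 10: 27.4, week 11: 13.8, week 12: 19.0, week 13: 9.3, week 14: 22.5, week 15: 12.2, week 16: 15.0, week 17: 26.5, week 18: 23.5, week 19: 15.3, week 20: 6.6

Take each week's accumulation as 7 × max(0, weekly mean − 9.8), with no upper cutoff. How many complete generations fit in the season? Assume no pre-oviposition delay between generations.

Weekly DD (7 × max(0, T̄ − 9.8)): 22.4, 55.3, 54.6, 11.2, 27.3, 19.6, 87.5, 63.7, 57.4, 123.2, 28.0, 64.4, 0.0, 88.9, 16.8, 36.4, 116.9, 95.9, 38.5, 0.0.
Season total = 1008.0 DD.
Complete generations = ⌊1008.0 / 383⌋ = 2.

2 generations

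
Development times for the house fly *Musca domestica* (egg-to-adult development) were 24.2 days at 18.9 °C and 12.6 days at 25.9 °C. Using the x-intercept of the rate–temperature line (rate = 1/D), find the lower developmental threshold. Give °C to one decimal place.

Linear rate model ⇒ the product D·(T − T_b) is constant across temperatures.
24.2·(18.9 − T_b) = 12.6·(25.9 − T_b)
T_b = (24.2·18.9 − 12.6·25.9) / (24.2 − 12.6) = 131.04 / 11.6 = 11.297 °C ≈ 11.3 °C.

11.3 °C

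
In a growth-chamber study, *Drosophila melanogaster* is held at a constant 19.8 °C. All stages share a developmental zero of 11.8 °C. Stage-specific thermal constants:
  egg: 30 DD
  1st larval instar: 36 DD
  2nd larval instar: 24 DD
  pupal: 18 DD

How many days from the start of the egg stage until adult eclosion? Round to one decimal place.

Daily accumulation at 19.8 °C = 19.8 − 11.8 = 8.0 DD/day.
Total K = 30 + 36 + 24 + 18 = 108 DD.
Total duration = 108 / 8.0 = 13.500 ≈ 13.5 days.

13.5 days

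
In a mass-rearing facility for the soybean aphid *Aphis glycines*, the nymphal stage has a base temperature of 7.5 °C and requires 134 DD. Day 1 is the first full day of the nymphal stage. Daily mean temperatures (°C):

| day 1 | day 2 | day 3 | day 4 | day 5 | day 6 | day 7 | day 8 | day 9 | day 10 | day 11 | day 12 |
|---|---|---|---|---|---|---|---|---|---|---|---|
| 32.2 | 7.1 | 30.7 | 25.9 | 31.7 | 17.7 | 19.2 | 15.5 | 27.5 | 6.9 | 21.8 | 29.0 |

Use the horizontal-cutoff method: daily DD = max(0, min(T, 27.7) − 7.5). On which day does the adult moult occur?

day 11

Daily DD above 7.5 °C (capped at 20.2): 20.2, 0.0, 20.2, 18.4, 20.2, 10.2, 11.7, 8.0, 20.0, 0.0, 14.3, 20.2.
Cumulative: 20.2, 20.2, 40.4, 58.8, 79.0, 89.2, 100.9, 108.9, 128.9, 128.9, 143.2, 163.4.
The total first reaches 134 DD on day 11.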